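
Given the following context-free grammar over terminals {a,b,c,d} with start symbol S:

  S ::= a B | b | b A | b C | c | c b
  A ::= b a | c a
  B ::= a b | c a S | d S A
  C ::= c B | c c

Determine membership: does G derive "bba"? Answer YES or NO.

CNF form of G:
  S -> T0 A | T0 C | T1 B | T2 T0 | b | c
  A -> T0 T1 | T2 T1
  B -> T1 T0 | T2 X4 | T3 X5
  C -> T2 B | T2 T2
  T0 -> b
  T1 -> a
  T2 -> c
  T3 -> d
  X4 -> T1 S
  X5 -> S A

CYK table (by increasing span):
  T[0,0] 'b' = {S,T0}  orig:{S}
  T[1,1] 'b' = {S,T0}  orig:{S}
  T[2,2] 'a' = {T1}  orig:{}
  T[0,1] 'bb' = ∅
  T[1,2] 'ba' = {A}
  T[0,2] 'bba' = {S,X5}  orig:{S}

S ∈ T[0,2] ⇒ YES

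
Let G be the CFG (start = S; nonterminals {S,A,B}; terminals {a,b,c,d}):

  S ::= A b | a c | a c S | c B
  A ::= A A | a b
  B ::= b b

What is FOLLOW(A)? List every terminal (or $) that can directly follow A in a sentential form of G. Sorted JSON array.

FIRST iteration:
pass 1:
  A via A→a b: +{a}
  B via B→b b: +{b}
  S via S→A b: +{a}
  S via S→c B: +{c}
  FIRST(S)={a,c}  FIRST(A)={a}  FIRST(B)={b}
pass 2: — fixpoint
  FIRST(S)={a,c}  FIRST(A)={a}  FIRST(B)={b}

Compute FOLLOW by fixpoint:
FOLLOW(S) := {$}
pass 1:
  A→A A: FOLLOW(A) ⊇ FIRST(A) = {a}; new: +{a}
  S→A b: FOLLOW(A) ⊇ FIRST(b) = {b}; new: +{b}
  S→c B: FOLLOW(B) ⊇ FOLLOW(S) ⊇ {$}; new: +{$}
  FOLLOW(S)={$}  FOLLOW(A)={a,b}  FOLLOW(B)={$}
pass 2: (stable)
  FOLLOW(S)={$}  FOLLOW(A)={a,b}  FOLLOW(B)={$}

FOLLOW(A) = ["a", "b"]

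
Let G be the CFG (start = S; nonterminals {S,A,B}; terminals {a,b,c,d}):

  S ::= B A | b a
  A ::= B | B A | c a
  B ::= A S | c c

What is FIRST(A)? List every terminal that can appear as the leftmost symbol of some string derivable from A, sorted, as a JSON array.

Compute FIRST by fixpoint:
iter 1:
  A via A→c a: +{c}
  B via B→A S: +{c}
  S via S→B A: +{c}
  S via S→b a: +{b}
  FIRST[S]={b,c}  FIRST[A]={c}  FIRST[B]={c}
iter 2: done
  FIRST[S]={b,c}  FIRST[A]={c}  FIRST[B]={c}

FIRST(A) = ["c"]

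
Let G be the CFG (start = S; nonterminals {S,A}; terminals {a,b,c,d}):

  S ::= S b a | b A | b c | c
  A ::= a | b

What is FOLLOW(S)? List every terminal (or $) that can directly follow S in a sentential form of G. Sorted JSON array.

FIRST iteration:
[1]
  A via A→a: +{a}
  A via A→b: +{b}
  S via S→b A: +{b}
  S via S→c: +{c}
  FIRST[S]={b,c}  FIRST[A]={a,b}
[2] — fixpoint
  FIRST[S]={b,c}  FIRST[A]={a,b}

FOLLOW iteration:
seed FOLLOW(S) with $
pass 1:
  S→S b a: FOLLOW(S) ⊇ FIRST(b) = {b}; new: +{b}
  S→b A: FOLLOW(A) ⊇ FOLLOW(S) ⊇ {$,b}; new: +{$,b}
  S: {$,b}  A: {$,b}
pass 2: (no change)
  S: {$,b}  A: {$,b}

FOLLOW(S) = ["$", "b"]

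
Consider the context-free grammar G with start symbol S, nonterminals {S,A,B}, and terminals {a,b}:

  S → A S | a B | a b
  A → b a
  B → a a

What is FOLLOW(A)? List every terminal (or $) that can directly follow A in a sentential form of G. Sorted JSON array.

Compute FIRST by fixpoint:
iter 1:
  A via A→b a: +{b}
  B via B→a a: +{a}
  S via S→A S: +{b}
  S via S→a B: +{a}
  FIRST[S]={a,b}  FIRST[A]={b}  FIRST[B]={a}
iter 2: — fixpoint
  FIRST[S]={a,b}  FIRST[A]={b}  FIRST[B]={a}

Compute FOLLOW by fixpoint:
seed FOLLOW(S) with $
pass 1:
  S→A S: FOLLOW(A) ⊇ FIRST(S) = {a,b}; new: +{a,b}
  S→a B: FOLLOW(B) ⊇ FOLLOW(S) ⊇ {$}; new: +{$}
  FOLLOW[S]={$}  FOLLOW[A]={a,b}  FOLLOW[B]={$}
pass 2: (no change)
  FOLLOW[S]={$}  FOLLOW[A]={a,b}  FOLLOW[B]={$}

FOLLOW(A) = ["a", "b"]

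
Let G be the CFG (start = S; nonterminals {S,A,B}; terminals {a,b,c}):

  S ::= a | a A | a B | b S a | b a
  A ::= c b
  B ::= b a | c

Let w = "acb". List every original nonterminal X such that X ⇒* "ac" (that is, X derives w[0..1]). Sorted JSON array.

Convert to CNF:
  S -> T1 T2 | T1 X3 | T2 A | T2 B | a
  A -> T0 T1
  B -> T1 T2 | c
  T0 -> c
  T1 -> b
  T2 -> a
  X3 -> S T2

Fill CYK table bottom-up, restricted to cells inside w[0..1]:
  [0..0]={S,T2}  "a"  orig:{S}
  [1..1]={B,T0}  "c"  orig:{B}
  [0..1]={S}  "ac"

Original NTs in T[0,1] deriving "ac": ["S"]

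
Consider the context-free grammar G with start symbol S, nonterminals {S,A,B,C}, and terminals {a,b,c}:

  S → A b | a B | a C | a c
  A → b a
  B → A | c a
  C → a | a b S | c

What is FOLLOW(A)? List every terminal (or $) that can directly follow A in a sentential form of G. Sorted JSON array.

FIRST sets, iterate to fixpoint:
round 1:
  A via A→b a: +{b}
  B via B→A: +{b}
  B via B→c a: +{c}
  C via C→a: +{a}
  C via C→c: +{c}
  S via S→A b: +{b}
  S via S→a B: +{a}
  S: {a,b}  A: {b}  B: {b,c}  C: {a,c}
round 2: (no change)
  S: {a,b}  A: {b}  B: {b,c}  C: {a,c}

FOLLOW iteration:
FOLLOW(S) := {$}
pass 1:
  S→A b: FOLLOW(A) ⊇ FIRST(b) = {b}; new: +{b}
  S→a B: FOLLOW(B) ⊇ FOLLOW(S) ⊇ {$}; new: +{$}
  S→a C: FOLLOW(C) ⊇ FOLLOW(S) ⊇ {$}; new: +{$}
  FOLLOW(S)={$}  FOLLOW(A)={b}  FOLLOW(B)={$}  FOLLOW(C)={$}
pass 2:
  B→A: FOLLOW(A) ⊇ FOLLOW(B) ⊇ {$}; new: +{$}
  FOLLOW(S)={$}  FOLLOW(A)={$,b}  FOLLOW(B)={$}  FOLLOW(C)={$}
pass 3: done
  FOLLOW(S)={$}  FOLLOW(A)={$,b}  FOLLOW(B)={$}  FOLLOW(C)={$}

FOLLOW(A) = ["$", "b"]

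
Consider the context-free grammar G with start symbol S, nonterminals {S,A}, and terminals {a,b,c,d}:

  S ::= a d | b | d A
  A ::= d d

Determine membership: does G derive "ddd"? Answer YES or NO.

CNF form of G:
  S -> T0 A | T1 T0 | b
  A -> T0 T0
  T0 -> d
  T1 -> a

Fill CYK table bottom-up:
  [0..0]={T0}  "d"  orig:{}
  [1..1]={T0}  "d"  orig:{}
  [2..2]={T0}  "d"  orig:{}
  [0..1]={A}  "dd"
  [1..2]={A}  "dd"
  [0..2]={S}  "ddd"

S ∈ T[0,2] ⇒ YES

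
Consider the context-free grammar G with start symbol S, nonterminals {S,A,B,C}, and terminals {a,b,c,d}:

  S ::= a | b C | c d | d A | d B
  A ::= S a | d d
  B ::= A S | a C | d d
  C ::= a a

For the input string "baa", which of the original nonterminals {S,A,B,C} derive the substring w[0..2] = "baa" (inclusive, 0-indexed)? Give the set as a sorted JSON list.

CNF form of G:
  S -> T1 A | T1 B | T2 C | T3 T1 | a
  A -> S T0 | T1 T1
  B -> A S | T0 C | T1 T1
  C -> T0 T0
  T0 -> a
  T1 -> d
  T2 -> b
  T3 -> c

CYK fill, restricted to cells inside w[0..2]:
  T[0,0] 'b' = {T2}  orig:{}
  T[1,1] 'a' = {S,T0}  orig:{S}
  T[2,2] 'a' = {S,T0}  orig:{S}
  T[0,1] 'ba' = ∅
  T[1,2] 'aa' = {A,C}
  T[0,2] 'baa' = {S}

Original NTs in T[0,2] deriving "baa": ["S"]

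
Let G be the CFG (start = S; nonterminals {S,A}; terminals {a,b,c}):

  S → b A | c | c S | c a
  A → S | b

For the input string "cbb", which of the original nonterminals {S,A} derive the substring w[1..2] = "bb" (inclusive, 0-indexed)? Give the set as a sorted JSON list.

Convert to CNF:
  S -> T0 A | T1 S | T1 T2 | c
  A -> T0 A | T1 S | T1 T2 | b | c
  T0 -> b
  T1 -> c
  T2 -> a

Fill CYK table bottom-up — only the sub-triangle for w[1..2]:
  cell(1,1) b: {A,T0}  orig:{A}
  cell(2,2) b: {A,T0}  orig:{A}
  cell(1,2) bb: {A,S}

Original NTs in T[1,2] deriving "bb": ["A", "S"]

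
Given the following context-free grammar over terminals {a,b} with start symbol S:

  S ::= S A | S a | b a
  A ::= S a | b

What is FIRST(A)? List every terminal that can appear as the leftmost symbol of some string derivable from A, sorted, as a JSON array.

FIRST iteration:
[1]
  A via A→b: +{b}
  S via S→b a: +{b}
  S: {b}  A: {b}
[2] — fixpoint
  S: {b}  A: {b}

FIRST(A) = ["b"]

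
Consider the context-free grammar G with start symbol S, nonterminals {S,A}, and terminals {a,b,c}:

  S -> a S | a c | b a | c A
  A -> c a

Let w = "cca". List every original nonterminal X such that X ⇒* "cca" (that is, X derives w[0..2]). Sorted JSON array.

CNF form of G:
  S -> T0 A | T1 S | T1 T0 | T2 T1
  A -> T0 T1
  T0 -> c
  T1 -> a
  T2 -> b

Fill CYK table bottom-up, restricted to cells inside w[0..2]:
  cell(0,0) c: {T0}  orig:{}
  cell(1,1) c: {T0}  orig:{}
  cell(2,2) a: {T1}  orig:{}
  cell(0,1) cc: ∅
  cell(1,2) ca: {A}
  cell(0,2) cca: {S}

Original NTs in T[0,2] deriving "cca": ["S"]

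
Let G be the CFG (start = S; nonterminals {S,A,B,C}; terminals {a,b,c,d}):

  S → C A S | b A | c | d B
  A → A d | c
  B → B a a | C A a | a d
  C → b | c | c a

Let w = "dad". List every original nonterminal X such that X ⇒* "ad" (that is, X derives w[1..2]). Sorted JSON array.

Convert to CNF:
  S -> C X6 | T0 B | T3 A | c
  A -> A T0 | c
  B -> B X4 | C X5 | T1 T0
  C -> T2 T1 | b | c
  T0 -> d
  T1 -> a
  T2 -> c
  T3 -> b
  X4 -> T1 T1
  X5 -> A T1
  X6 -> A S

CYK table (by increasing span) (cells [i..j] with 1 ≤ i ≤ j ≤ 2 only):
  [1..1]={T1}  "a"  orig:{}
  [2..2]={T0}  "d"  orig:{}
  [1..2]={B}  "ad"

Original NTs in T[1,2] deriving "ad": ["B"]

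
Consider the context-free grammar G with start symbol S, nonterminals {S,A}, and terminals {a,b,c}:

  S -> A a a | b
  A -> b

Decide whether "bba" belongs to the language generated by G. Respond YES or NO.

CNF form of G:
  S -> A X1 | b
  A -> b
  T0 -> a
  X1 -> T0 T0

CYK table (by increasing span):
  T[0,0] 'b' = {A,S}
  T[1,1] 'b' = {A,S}
  T[2,2] 'a' = {T0}  orig:{}
  T[0,1] 'bb' = ∅
  T[1,2] 'ba' = ∅
  T[0,2] 'bba' = ∅

S ∉ T[0,2] ⇒ NO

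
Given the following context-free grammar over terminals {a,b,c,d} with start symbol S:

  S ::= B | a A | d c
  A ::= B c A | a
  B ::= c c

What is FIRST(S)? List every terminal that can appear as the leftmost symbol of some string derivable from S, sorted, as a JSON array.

Compute FIRST by fixpoint:
[1]
  A via A→a: +{a}
  B via B→c c: +{c}
  S via S→B: +{c}
  S via S→a A: +{a}
  S via S→d c: +{d}
  FIRST[S]={a,c,d}  FIRST[A]={a}  FIRST[B]={c}
[2]
  A via A→B c A: +{c}
  FIRST[S]={a,c,d}  FIRST[A]={a,c}  FIRST[B]={c}
[3] (no change)
  FIRST[S]={a,c,d}  FIRST[A]={a,c}  FIRST[B]={c}

FIRST(S) = ["a", "c", "d"]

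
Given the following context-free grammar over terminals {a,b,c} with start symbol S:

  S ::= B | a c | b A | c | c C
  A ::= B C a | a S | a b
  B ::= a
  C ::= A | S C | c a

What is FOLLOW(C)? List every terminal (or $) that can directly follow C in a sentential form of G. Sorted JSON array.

Compute FIRST by fixpoint:
[1]
  A via A→a S: +{a}
  B via B→a: +{a}
  C via C→A: +{a}
  C via C→c a: +{c}
  S via S→B: +{a}
  S via S→b A: +{b}
  S via S→c: +{c}
  S: {a,b,c}  A: {a}  B: {a}  C: {a,c}
[2]
  C via C→S C: +{b}
  S: {a,b,c}  A: {a}  B: {a}  C: {a,b,c}
[3] (stable)
  S: {a,b,c}  A: {a}  B: {a}  C: {a,b,c}

FOLLOW iteration:
initialize: $ ∈ FOLLOW(S)
[1]
  A→B C a: FOLLOW(B) ⊇ FIRST(C) = {a,b,c}; new: +{a,b,c}
  A→B C a: FOLLOW(C) ⊇ FIRST(a) = {a}; new: +{a}
  C→A: FOLLOW(A) ⊇ FOLLOW(C) ⊇ {a}; new: +{a}
  C→S C: FOLLOW(S) ⊇ FIRST(C) = {a,b,c}; new: +{a,b,c}
  S→B: FOLLOW(B) ⊇ FOLLOW(S) ⊇ {$,a,b,c}; new: +{$}
  S→b A: FOLLOW(A) ⊇ FOLLOW(S) ⊇ {$,a,b,c}; new: +{$,b,c}
  S→c C: FOLLOW(C) ⊇ FOLLOW(S) ⊇ {$,a,b,c}; new: +{$,b,c}
  S: {$,a,b,c}  A: {$,a,b,c}  B: {$,a,b,c}  C: {$,a,b,c}
[2] (no change)
  S: {$,a,b,c}  A: {$,a,b,c}  B: {$,a,b,c}  C: {$,a,b,c}

FOLLOW(C) = ["$", "a", "b", "c"]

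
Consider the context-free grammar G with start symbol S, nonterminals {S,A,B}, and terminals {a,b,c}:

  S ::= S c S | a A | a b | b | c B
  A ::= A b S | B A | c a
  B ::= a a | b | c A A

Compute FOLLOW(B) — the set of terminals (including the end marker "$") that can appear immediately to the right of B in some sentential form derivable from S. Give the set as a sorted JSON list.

Compute FIRST by fixpoint:
[1]
  A via A→c a: +{c}
  B via B→a a: +{a}
  B via B→b: +{b}
  B via B→c A A: +{c}
  S via S→a A: +{a}
  S via S→b: +{b}
  S via S→c B: +{c}
  FIRST[S]={a,b,c}  FIRST[A]={c}  FIRST[B]={a,b,c}
[2]
  A via A→B A: +{a,b}
  FIRST[S]={a,b,c}  FIRST[A]={a,b,c}  FIRST[B]={a,b,c}
[3] (stable)
  FIRST[S]={a,b,c}  FIRST[A]={a,b,c}  FIRST[B]={a,b,c}

FOLLOW sets:
initialize: $ ∈ FOLLOW(S)
pass 1:
  A→A b S: FOLLOW(A) ⊇ FIRST(b) = {b}; new: +{b}
  A→A b S: FOLLOW(S) ⊇ FOLLOW(A) ⊇ {b}; new: +{b}
  A→B A: FOLLOW(B) ⊇ FIRST(A) = {a,b,c}; new: +{a,b,c}
  B→c A A: FOLLOW(A) ⊇ FIRST(A) = {a,b,c}; new: +{a,c}
  S→S c S: FOLLOW(S) ⊇ FIRST(c) = {c}; new: +{c}
  S→a A: FOLLOW(A) ⊇ FOLLOW(S) ⊇ {$,b,c}; new: +{$}
  S→c B: FOLLOW(B) ⊇ FOLLOW(S) ⊇ {$,b,c}; new: +{$}
  FOLLOW(S)={$,b,c}  FOLLOW(A)={$,a,b,c}  FOLLOW(B)={$,a,b,c}
pass 2:
  A→A b S: FOLLOW(S) ⊇ FOLLOW(A) ⊇ {$,a,b,c}; new: +{a}
  FOLLOW(S)={$,a,b,c}  FOLLOW(A)={$,a,b,c}  FOLLOW(B)={$,a,b,c}
pass 3: (no change)
  FOLLOW(S)={$,a,b,c}  FOLLOW(A)={$,a,b,c}  FOLLOW(B)={$,a,b,c}

FOLLOW(B) = ["$", "a", "b", "c"]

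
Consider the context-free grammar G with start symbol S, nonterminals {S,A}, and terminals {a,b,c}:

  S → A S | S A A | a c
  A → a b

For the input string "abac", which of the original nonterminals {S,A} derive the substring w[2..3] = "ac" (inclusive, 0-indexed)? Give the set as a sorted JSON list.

CNF form of G:
  S -> A S | S X3 | T0 T2
  A -> T0 T1
  T0 -> a
  T1 -> b
  T2 -> c
  X3 -> A A

Fill CYK table bottom-up, restricted to cells inside w[2..3]:
  T[2,2] 'a' = {T0}  orig:{}
  T[3,3] 'c' = {T2}  orig:{}
  T[2,3] 'ac' = {S}

Original NTs in T[2,3] deriving "ac": ["S"]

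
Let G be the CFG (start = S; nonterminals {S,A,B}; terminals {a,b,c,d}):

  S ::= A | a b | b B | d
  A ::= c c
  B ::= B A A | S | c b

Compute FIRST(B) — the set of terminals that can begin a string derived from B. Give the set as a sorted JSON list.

FIRST iteration:
[1]
  A via A→c c: +{c}
  B via B→c b: +{c}
  S via S→A: +{c}
  S via S→a b: +{a}
  S via S→b B: +{b}
  S via S→d: +{d}
  FIRST[S]={a,b,c,d}  FIRST[A]={c}  FIRST[B]={c}
[2]
  B via B→S: +{a,b,d}
  FIRST[S]={a,b,c,d}  FIRST[A]={c}  FIRST[B]={a,b,c,d}
[3] — fixpoint
  FIRST[S]={a,b,c,d}  FIRST[A]={c}  FIRST[B]={a,b,c,d}

FIRST(B) = ["a", "b", "c", "d"]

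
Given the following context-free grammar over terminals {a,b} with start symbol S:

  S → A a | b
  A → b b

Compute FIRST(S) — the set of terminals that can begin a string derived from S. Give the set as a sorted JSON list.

FIRST iteration:
round 1:
  A via A→b b: +{b}
  S via S→A a: +{b}
  FIRST(S)={b}  FIRST(A)={b}
round 2: — fixpoint
  FIRST(S)={b}  FIRST(A)={b}

FIRST(S) = ["b"]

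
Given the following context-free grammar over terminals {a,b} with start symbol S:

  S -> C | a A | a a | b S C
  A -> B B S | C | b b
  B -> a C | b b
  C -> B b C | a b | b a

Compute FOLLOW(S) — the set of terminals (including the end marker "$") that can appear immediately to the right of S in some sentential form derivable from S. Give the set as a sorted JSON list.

Compute FIRST by fixpoint:
round 1:
  A via A→b b: +{b}
  B via B→a C: +{a}
  B via B→b b: +{b}
  C via C→B b C: +{a,b}
  S via S→C: +{a,b}
  FIRST[S]={a,b}  FIRST[A]={b}  FIRST[B]={a,b}  FIRST[C]={a,b}
round 2:
  A via A→B B S: +{a}
  FIRST[S]={a,b}  FIRST[A]={a,b}  FIRST[B]={a,b}  FIRST[C]={a,b}
round 3: — fixpoint
  FIRST[S]={a,b}  FIRST[A]={a,b}  FIRST[B]={a,b}  FIRST[C]={a,b}

Compute FOLLOW by fixpoint:
initialize: $ ∈ FOLLOW(S)
pass 1:
  A→B B S: FOLLOW(B) ⊇ FIRST(B) = {a,b}; new: +{a,b}
  B→a C: FOLLOW(C) ⊇ FOLLOW(B) ⊇ {a,b}; new: +{a,b}
  S→C: FOLLOW(C) ⊇ FOLLOW(S) ⊇ {$}; new: +{$}
  S→a A: FOLLOW(A) ⊇ FOLLOW(S) ⊇ {$}; new: +{$}
  S→b S C: FOLLOW(S) ⊇ FIRST(C) = {a,b}; new: +{a,b}
  FOLLOW[S]={$,a,b}  FOLLOW[A]={$}  FOLLOW[B]={a,b}  FOLLOW[C]={$,a,b}
pass 2:
  S→a A: FOLLOW(A) ⊇ FOLLOW(S) ⊇ {$,a,b}; new: +{a,b}
  FOLLOW[S]={$,a,b}  FOLLOW[A]={$,a,b}  FOLLOW[B]={a,b}  FOLLOW[C]={$,a,b}
pass 3: (stable)
  FOLLOW[S]={$,a,b}  FOLLOW[A]={$,a,b}  FOLLOW[B]={a,b}  FOLLOW[C]={$,a,b}

FOLLOW(S) = ["$", "a", "b"]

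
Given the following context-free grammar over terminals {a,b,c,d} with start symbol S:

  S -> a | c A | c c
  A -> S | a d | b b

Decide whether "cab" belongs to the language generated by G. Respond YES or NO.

CNF form of G:
  S -> T3 A | T3 T3 | a
  A -> T0 T1 | T2 T2 | T3 A | T3 T3 | a
  T0 -> a
  T1 -> d
  T2 -> b
  T3 -> c

CYK table (by increasing span):
  T[0,0] 'c' = {T3}  orig:{}
  T[1,1] 'a' = {A,S,T0}  orig:{A,S}
  T[2,2] 'b' = {T2}  orig:{}
  T[0,1] 'ca' = {A,S}
  T[1,2] 'ab' = ∅
  T[0,2] 'cab' = ∅

S ∉ T[0,2] ⇒ NO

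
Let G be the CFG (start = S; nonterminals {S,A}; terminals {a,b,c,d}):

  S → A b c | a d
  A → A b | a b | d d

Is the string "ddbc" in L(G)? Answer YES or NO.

Convert to CNF:
  S -> A X4 | T1 T2
  A -> A T0 | T1 T0 | T2 T2
  T0 -> b
  T1 -> a
  T2 -> d
  T3 -> c
  X4 -> T0 T3

CYK table (by increasing span):
  [0..0]={T2}  "d"  orig:{}
  [1..1]={T2}  "d"  orig:{}
  [2..2]={T0}  "b"  orig:{}
  [3..3]={T3}  "c"  orig:{}
  [0..1]={A}  "dd"
  [1..2]=∅  "db"
  [2..3]={X4}  "bc"  orig:{}
  [0..2]={A}  "ddb"
  [1..3]=∅  "dbc"
  [0..3]={S}  "ddbc"

S ∈ T[0,3] ⇒ YES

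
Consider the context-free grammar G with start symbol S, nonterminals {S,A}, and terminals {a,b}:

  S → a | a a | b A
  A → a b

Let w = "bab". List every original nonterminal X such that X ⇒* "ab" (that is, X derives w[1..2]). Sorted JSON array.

Convert to CNF:
  S -> T0 T0 | T1 A | a
  A -> T0 T1
  T0 -> a
  T1 -> b

CYK table (by increasing span) (cells [i..j] with 1 ≤ i ≤ j ≤ 2 only):
  T[1,1] 'a' = {S,T0}  orig:{S}
  T[2,2] 'b' = {T1}  orig:{}
  T[1,2] 'ab' = {A}

Original NTs in T[1,2] deriving "ab": ["A"]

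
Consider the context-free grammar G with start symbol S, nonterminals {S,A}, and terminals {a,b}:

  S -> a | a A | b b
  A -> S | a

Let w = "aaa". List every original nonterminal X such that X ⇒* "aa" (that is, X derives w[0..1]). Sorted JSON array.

Convert to CNF:
  S -> T0 A | T1 T1 | a
  A -> T0 A | T1 T1 | a
  T0 -> a
  T1 -> b

CYK table (by increasing span) (cells [i..j] with 0 ≤ i ≤ j ≤ 1 only):
  [0..0]={A,S,T0}  "a"  orig:{A,S}
  [1..1]={A,S,T0}  "a"  orig:{A,S}
  [0..1]={A,S}  "aa"

Original NTs in T[0,1] deriving "aa": ["A", "S"]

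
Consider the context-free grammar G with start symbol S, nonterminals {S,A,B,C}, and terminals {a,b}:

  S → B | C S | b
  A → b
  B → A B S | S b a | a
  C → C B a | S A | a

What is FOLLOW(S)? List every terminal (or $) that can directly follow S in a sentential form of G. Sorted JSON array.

FIRST sets, iterate to fixpoint:
pass 1:
  A via A→b: +{b}
  B via B→A B S: +{b}
  B via B→a: +{a}
  C via C→a: +{a}
  S via S→B: +{a,b}
  FIRST(S)={a,b}  FIRST(A)={b}  FIRST(B)={a,b}  FIRST(C)={a}
pass 2:
  C via C→S A: +{b}
  FIRST(S)={a,b}  FIRST(A)={b}  FIRST(B)={a,b}  FIRST(C)={a,b}
pass 3: done
  FIRST(S)={a,b}  FIRST(A)={b}  FIRST(B)={a,b}  FIRST(C)={a,b}

Compute FOLLOW by fixpoint:
seed FOLLOW(S) with $
[1]
  B→A B S: FOLLOW(A) ⊇ FIRST(B) = {a,b}; new: +{a,b}
  B→A B S: FOLLOW(B) ⊇ FIRST(S) = {a,b}; new: +{a,b}
  B→A B S: FOLLOW(S) ⊇ FOLLOW(B) ⊇ {a,b}; new: +{a,b}
  C→C B a: FOLLOW(C) ⊇ FIRST(B) = {a,b}; new: +{a,b}
  S→B: FOLLOW(B) ⊇ FOLLOW(S) ⊇ {$,a,b}; new: +{$}
  S: {$,a,b}  A: {a,b}  B: {$,a,b}  C: {a,b}
[2] (stable)
  S: {$,a,b}  A: {a,b}  B: {$,a,b}  C: {a,b}

FOLLOW(S) = ["$", "a", "b"]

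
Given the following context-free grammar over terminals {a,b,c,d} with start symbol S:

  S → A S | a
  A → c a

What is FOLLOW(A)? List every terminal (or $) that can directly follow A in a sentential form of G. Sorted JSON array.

Compute FIRST by fixpoint:
pass 1:
  A via A→c a: +{c}
  S via S→A S: +{c}
  S via S→a: +{a}
  FIRST(S)={a,c}  FIRST(A)={c}
pass 2: (no change)
  FIRST(S)={a,c}  FIRST(A)={c}

Compute FOLLOW by fixpoint:
seed FOLLOW(S) with $
[1]
  S→A S: FOLLOW(A) ⊇ FIRST(S) = {a,c}; new: +{a,c}
  FOLLOW(S)={$}  FOLLOW(A)={a,c}
[2] — fixpoint
  FOLLOW(S)={$}  FOLLOW(A)={a,c}

FOLLOW(A) = ["a", "c"]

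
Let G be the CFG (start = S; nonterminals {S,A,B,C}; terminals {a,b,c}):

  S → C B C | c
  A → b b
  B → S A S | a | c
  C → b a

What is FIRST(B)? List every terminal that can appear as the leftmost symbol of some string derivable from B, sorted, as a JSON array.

FIRST iteration:
round 1:
  A via A→b b: +{b}
  B via B→a: +{a}
  B via B→c: +{c}
  C via C→b a: +{b}
  S via S→C B C: +{b}
  S via S→c: +{c}
  S: {b,c}  A: {b}  B: {a,c}  C: {b}
round 2:
  B via B→S A S: +{b}
  S: {b,c}  A: {b}  B: {a,b,c}  C: {b}
round 3: — fixpoint
  S: {b,c}  A: {b}  B: {a,b,c}  C: {b}

FIRST(B) = ["a", "b", "c"]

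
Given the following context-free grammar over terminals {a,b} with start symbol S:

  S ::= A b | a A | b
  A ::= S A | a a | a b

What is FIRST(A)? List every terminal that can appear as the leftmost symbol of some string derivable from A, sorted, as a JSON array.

FIRST sets, iterate to fixpoint:
[1]
  A via A→a a: +{a}
  S via S→A b: +{a}
  S via S→b: +{b}
  FIRST(S)={a,b}  FIRST(A)={a}
[2]
  A via A→S A: +{b}
  FIRST(S)={a,b}  FIRST(A)={a,b}
[3] — fixpoint
  FIRST(S)={a,b}  FIRST(A)={a,b}

FIRST(A) = ["a", "b"]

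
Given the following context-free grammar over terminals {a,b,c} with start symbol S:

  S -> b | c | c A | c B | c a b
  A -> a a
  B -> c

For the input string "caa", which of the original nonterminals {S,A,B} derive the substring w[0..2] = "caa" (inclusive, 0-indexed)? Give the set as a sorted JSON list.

CNF form of G:
  S -> T1 A | T1 B | T1 X3 | b | c
  A -> T0 T0
  B -> c
  T0 -> a
  T1 -> c
  T2 -> b
  X3 -> T0 T2

CYK fill (cells [i..j] with 0 ≤ i ≤ j ≤ 2 only):
  cell(0,0) c: {B,S,T1}  orig:{B,S}
  cell(1,1) a: {T0}  orig:{}
  cell(2,2) a: {T0}  orig:{}
  cell(0,1) ca: ∅
  cell(1,2) aa: {A}
  cell(0,2) caa: {S}

Original NTs in T[0,2] deriving "caa": ["S"]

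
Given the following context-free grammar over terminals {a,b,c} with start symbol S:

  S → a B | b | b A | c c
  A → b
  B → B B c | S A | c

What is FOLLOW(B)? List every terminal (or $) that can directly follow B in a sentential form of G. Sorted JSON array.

FIRST iteration:
round 1:
  A via A→b: +{b}
  B via B→c: +{c}
  S via S→a B: +{a}
  S via S→b: +{b}
  S via S→c c: +{c}
  S: {a,b,c}  A: {b}  B: {c}
round 2:
  B via B→S A: +{a,b}
  S: {a,b,c}  A: {b}  B: {a,b,c}
round 3: (stable)
  S: {a,b,c}  A: {b}  B: {a,b,c}

FOLLOW sets:
initialize: $ ∈ FOLLOW(S)
[1]
  B→B B c: FOLLOW(B) ⊇ FIRST(B) = {a,b,c}; new: +{a,b,c}
  B→S A: FOLLOW(S) ⊇ FIRST(A) = {b}; new: +{b}
  B→S A: FOLLOW(A) ⊇ FOLLOW(B) ⊇ {a,b,c}; new: +{a,b,c}
  S→a B: FOLLOW(B) ⊇ FOLLOW(S) ⊇ {$,b}; new: +{$}
  S→b A: FOLLOW(A) ⊇ FOLLOW(S) ⊇ {$,b}; new: +{$}
  FOLLOW[S]={$,b}  FOLLOW[A]={$,a,b,c}  FOLLOW[B]={$,a,b,c}
[2] (no change)
  FOLLOW[S]={$,b}  FOLLOW[A]={$,a,b,c}  FOLLOW[B]={$,a,b,c}

FOLLOW(B) = ["$", "a", "b", "c"]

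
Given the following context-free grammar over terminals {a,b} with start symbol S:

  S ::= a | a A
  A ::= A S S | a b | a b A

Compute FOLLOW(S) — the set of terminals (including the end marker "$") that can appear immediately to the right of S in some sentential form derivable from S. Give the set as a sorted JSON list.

FIRST sets, iterate to fixpoint:
[1]
  A via A→a b: +{a}
  S via S→a: +{a}
  FIRST[S]={a}  FIRST[A]={a}
[2] (no change)
  FIRST[S]={a}  FIRST[A]={a}

FOLLOW sets:
FOLLOW(S) := {$}
[1]
  A→A S S: FOLLOW(A) ⊇ FIRST(S) = {a}; new: +{a}
  A→A S S: FOLLOW(S) ⊇ FIRST(S) = {a}; new: +{a}
  S→a A: FOLLOW(A) ⊇ FOLLOW(S) ⊇ {$,a}; new: +{$}
  S: {$,a}  A: {$,a}
[2] (no change)
  S: {$,a}  A: {$,a}

FOLLOW(S) = ["$", "a"]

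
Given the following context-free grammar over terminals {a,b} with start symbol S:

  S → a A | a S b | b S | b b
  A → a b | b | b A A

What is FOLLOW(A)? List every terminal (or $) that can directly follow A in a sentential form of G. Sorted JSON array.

FIRST sets, iterate to fixpoint:
round 1:
  A via A→a b: +{a}
  A via A→b: +{b}
  S via S→a A: +{a}
  S via S→b S: +{b}
  S: {a,b}  A: {a,b}
round 2: (no change)
  S: {a,b}  A: {a,b}

Compute FOLLOW by fixpoint:
initialize: $ ∈ FOLLOW(S)
[1]
  A→b A A: FOLLOW(A) ⊇ FIRST(A) = {a,b}; new: +{a,b}
  S→a A: FOLLOW(A) ⊇ FOLLOW(S) ⊇ {$}; new: +{$}
  S→a S b: FOLLOW(S) ⊇ FIRST(b) = {b}; new: +{b}
  S: {$,b}  A: {$,a,b}
[2] done
  S: {$,b}  A: {$,a,b}

FOLLOW(A) = ["$", "a", "b"]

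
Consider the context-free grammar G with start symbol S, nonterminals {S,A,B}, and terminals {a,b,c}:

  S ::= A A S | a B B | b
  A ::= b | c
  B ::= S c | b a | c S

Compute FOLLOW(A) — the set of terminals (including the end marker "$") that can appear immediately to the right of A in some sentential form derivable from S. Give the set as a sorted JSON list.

FIRST iteration:
[1]
  A via A→b: +{b}
  A via A→c: +{c}
  B via B→b a: +{b}
  B via B→c S: +{c}
  S via S→A A S: +{b,c}
  S via S→a B B: +{a}
  FIRST[S]={a,b,c}  FIRST[A]={b,c}  FIRST[B]={b,c}
[2]
  B via B→S c: +{a}
  FIRST[S]={a,b,c}  FIRST[A]={b,c}  FIRST[B]={a,b,c}
[3] (stable)
  FIRST[S]={a,b,c}  FIRST[A]={b,c}  FIRST[B]={a,b,c}

Compute FOLLOW by fixpoint:
FOLLOW(S) := {$}
[1]
  B→S c: FOLLOW(S) ⊇ FIRST(c) = {c}; new: +{c}
  S→A A S: FOLLOW(A) ⊇ FIRST(A) = {b,c}; new: +{b,c}
  S→A A S: FOLLOW(A) ⊇ FIRST(S) = {a,b,c}; new: +{a}
  S→a B B: FOLLOW(B) ⊇ FIRST(B) = {a,b,c}; new: +{a,b,c}
  S→a B B: FOLLOW(B) ⊇ FOLLOW(S) ⊇ {$,c}; new: +{$}
  S: {$,c}  A: {a,b,c}  B: {$,a,b,c}
[2]
  B→c S: FOLLOW(S) ⊇ FOLLOW(B) ⊇ {$,a,b,c}; new: +{a,b}
  S: {$,a,b,c}  A: {a,b,c}  B: {$,a,b,c}
[3] (no change)
  S: {$,a,b,c}  A: {a,b,c}  B: {$,a,b,c}

FOLLOW(A) = ["a", "b", "c"]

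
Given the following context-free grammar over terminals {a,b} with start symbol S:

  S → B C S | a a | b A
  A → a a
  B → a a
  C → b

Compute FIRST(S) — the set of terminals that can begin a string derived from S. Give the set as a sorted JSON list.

Compute FIRST by fixpoint:
pass 1:
  A via A→a a: +{a}
  B via B→a a: +{a}
  C via C→b: +{b}
  S via S→B C S: +{a}
  S via S→b A: +{b}
  FIRST(S)={a,b}  FIRST(A)={a}  FIRST(B)={a}  FIRST(C)={b}
pass 2: (no change)
  FIRST(S)={a,b}  FIRST(A)={a}  FIRST(B)={a}  FIRST(C)={b}

FIRST(S) = ["a", "b"]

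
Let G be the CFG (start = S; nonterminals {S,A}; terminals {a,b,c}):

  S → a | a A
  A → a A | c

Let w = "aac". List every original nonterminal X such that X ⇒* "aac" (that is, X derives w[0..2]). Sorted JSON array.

Convert to CNF:
  S -> T0 A | a
  A -> T0 A | c
  T0 -> a

CYK table (by increasing span) (cells [i..j] with 0 ≤ i ≤ j ≤ 2 only):
  cell(0,0) a: {S,T0}  orig:{S}
  cell(1,1) a: {S,T0}  orig:{S}
  cell(2,2) c: {A}
  cell(0,1) aa: ∅
  cell(1,2) ac: {A,S}
  cell(0,2) aac: {A,S}

Original NTs in T[0,2] deriving "aac": ["A", "S"]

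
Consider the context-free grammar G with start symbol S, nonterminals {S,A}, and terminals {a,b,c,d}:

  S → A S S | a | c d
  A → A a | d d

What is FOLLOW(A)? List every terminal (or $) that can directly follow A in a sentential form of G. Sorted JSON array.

Compute FIRST by fixpoint:
[1]
  A via A→d d: +{d}
  S via S→A S S: +{d}
  S via S→a: +{a}
  S via S→c d: +{c}
  S: {a,c,d}  A: {d}
[2] — fixpoint
  S: {a,c,d}  A: {d}

Compute FOLLOW by fixpoint:
initialize: $ ∈ FOLLOW(S)
round 1:
  A→A a: FOLLOW(A) ⊇ FIRST(a) = {a}; new: +{a}
  S→A S S: FOLLOW(A) ⊇ FIRST(S) = {a,c,d}; new: +{c,d}
  S→A S S: FOLLOW(S) ⊇ FIRST(S) = {a,c,d}; new: +{a,c,d}
  FOLLOW[S]={$,a,c,d}  FOLLOW[A]={a,c,d}
round 2: (no change)
  FOLLOW[S]={$,a,c,d}  FOLLOW[A]={a,c,d}

FOLLOW(A) = ["a", "c", "d"]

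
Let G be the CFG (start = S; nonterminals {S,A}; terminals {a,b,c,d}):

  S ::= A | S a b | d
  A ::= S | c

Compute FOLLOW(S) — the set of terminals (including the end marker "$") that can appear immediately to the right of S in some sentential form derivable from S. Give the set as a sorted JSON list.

FIRST iteration:
round 1:
  A via A→c: +{c}
  S via S→A: +{c}
  S via S→d: +{d}
  S: {c,d}  A: {c}
round 2:
  A via A→S: +{d}
  S: {c,d}  A: {c,d}
round 3: done
  S: {c,d}  A: {c,d}

FOLLOW sets:
seed FOLLOW(S) with $
iter 1:
  S→A: FOLLOW(A) ⊇ FOLLOW(S) ⊇ {$}; new: +{$}
  S→S a b: FOLLOW(S) ⊇ FIRST(a) = {a}; new: +{a}
  S: {$,a}  A: {$}
iter 2:
  S→A: FOLLOW(A) ⊇ FOLLOW(S) ⊇ {$,a}; new: +{a}
  S: {$,a}  A: {$,a}
iter 3: — fixpoint
  S: {$,a}  A: {$,a}

FOLLOW(S) = ["$", "a"]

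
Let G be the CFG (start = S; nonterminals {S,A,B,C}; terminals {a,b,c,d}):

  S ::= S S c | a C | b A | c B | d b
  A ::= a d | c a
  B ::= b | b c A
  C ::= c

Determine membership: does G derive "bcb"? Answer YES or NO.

CNF form of G:
  S -> S X5 | T0 C | T1 T3 | T2 B | T3 A
  A -> T0 T1 | T2 T0
  B -> T3 X4 | b
  C -> c
  T0 -> a
  T1 -> d
  T2 -> c
  T3 -> b
  X4 -> T2 A
  X5 -> S T2

CYK table (by increasing span):
  cell(0,0) b: {B,T3}  orig:{B}
  cell(1,1) c: {C,T2}  orig:{C}
  cell(2,2) b: {B,T3}  orig:{B}
  cell(0,1) bc: ∅
  cell(1,2) cb: {S}
  cell(0,2) bcb: ∅

S ∉ T[0,2] ⇒ NO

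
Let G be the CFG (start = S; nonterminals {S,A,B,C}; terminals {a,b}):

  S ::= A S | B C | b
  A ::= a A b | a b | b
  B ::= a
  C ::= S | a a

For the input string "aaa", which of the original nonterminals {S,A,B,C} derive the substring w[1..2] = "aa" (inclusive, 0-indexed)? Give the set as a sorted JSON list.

Convert to CNF:
  S -> A S | B C | b
  A -> T0 T1 | T0 X2 | b
  B -> a
  C -> A S | B C | T0 T0 | b
  T0 -> a
  T1 -> b
  X2 -> A T1

CYK fill — only the sub-triangle for w[1..2]:
  cell(1,1) a: {B,T0}  orig:{B}
  cell(2,2) a: {B,T0}  orig:{B}
  cell(1,2) aa: {C}

Original NTs in T[1,2] deriving "aa": ["C"]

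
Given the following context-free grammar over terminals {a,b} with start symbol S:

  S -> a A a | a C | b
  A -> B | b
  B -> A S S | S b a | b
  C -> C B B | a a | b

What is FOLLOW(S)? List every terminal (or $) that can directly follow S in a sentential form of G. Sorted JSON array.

FIRST sets, iterate to fixpoint:
pass 1:
  A via A→b: +{b}
  B via B→A S S: +{b}
  C via C→a a: +{a}
  C via C→b: +{b}
  S via S→a A a: +{a}
  S via S→b: +{b}
  FIRST(S)={a,b}  FIRST(A)={b}  FIRST(B)={b}  FIRST(C)={a,b}
pass 2:
  B via B→S b a: +{a}
  FIRST(S)={a,b}  FIRST(A)={b}  FIRST(B)={a,b}  FIRST(C)={a,b}
pass 3:
  A via A→B: +{a}
  FIRST(S)={a,b}  FIRST(A)={a,b}  FIRST(B)={a,b}  FIRST(C)={a,b}
pass 4: (stable)
  FIRST(S)={a,b}  FIRST(A)={a,b}  FIRST(B)={a,b}  FIRST(C)={a,b}

FOLLOW sets:
initialize: $ ∈ FOLLOW(S)
pass 1:
  B→A S S: FOLLOW(A) ⊇ FIRST(S) = {a,b}; new: +{a,b}
  B→A S S: FOLLOW(S) ⊇ FIRST(S) = {a,b}; new: +{a,b}
  C→C B B: FOLLOW(C) ⊇ FIRST(B) = {a,b}; new: +{a,b}
  C→C B B: FOLLOW(B) ⊇ FIRST(B) = {a,b}; new: +{a,b}
  S→a C: FOLLOW(C) ⊇ FOLLOW(S) ⊇ {$,a,b}; new: +{$}
  FOLLOW(S)={$,a,b}  FOLLOW(A)={a,b}  FOLLOW(B)={a,b}  FOLLOW(C)={$,a,b}
pass 2:
  C→C B B: FOLLOW(B) ⊇ FOLLOW(C) ⊇ {$,a,b}; new: +{$}
  FOLLOW(S)={$,a,b}  FOLLOW(A)={a,b}  FOLLOW(B)={$,a,b}  FOLLOW(C)={$,a,b}
pass 3: — fixpoint
  FOLLOW(S)={$,a,b}  FOLLOW(A)={a,b}  FOLLOW(B)={$,a,b}  FOLLOW(C)={$,a,b}

FOLLOW(S) = ["$", "a", "b"]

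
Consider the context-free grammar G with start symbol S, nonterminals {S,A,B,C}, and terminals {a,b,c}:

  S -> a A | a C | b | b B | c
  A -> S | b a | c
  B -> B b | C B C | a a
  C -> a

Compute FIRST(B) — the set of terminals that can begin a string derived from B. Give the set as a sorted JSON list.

FIRST sets, iterate to fixpoint:
round 1:
  A via A→b a: +{b}
  A via A→c: +{c}
  B via B→a a: +{a}
  C via C→a: +{a}
  S via S→a A: +{a}
  S via S→b: +{b}
  S via S→c: +{c}
  FIRST(S)={a,b,c}  FIRST(A)={b,c}  FIRST(B)={a}  FIRST(C)={a}
round 2:
  A via A→S: +{a}
  FIRST(S)={a,b,c}  FIRST(A)={a,b,c}  FIRST(B)={a}  FIRST(C)={a}
round 3: done
  FIRST(S)={a,b,c}  FIRST(A)={a,b,c}  FIRST(B)={a}  FIRST(C)={a}

FIRST(B) = ["a"]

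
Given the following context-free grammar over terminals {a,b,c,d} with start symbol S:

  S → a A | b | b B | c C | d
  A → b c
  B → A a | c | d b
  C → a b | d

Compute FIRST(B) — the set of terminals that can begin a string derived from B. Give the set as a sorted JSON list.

FIRST sets, iterate to fixpoint:
round 1:
  A via A→b c: +{b}
  B via B→A a: +{b}
  B via B→c: +{c}
  B via B→d b: +{d}
  C via C→a b: +{a}
  C via C→d: +{d}
  S via S→a A: +{a}
  S via S→b: +{b}
  S via S→c C: +{c}
  S via S→d: +{d}
  S: {a,b,c,d}  A: {b}  B: {b,c,d}  C: {a,d}
round 2: done
  S: {a,b,c,d}  A: {b}  B: {b,c,d}  C: {a,d}

FIRST(B) = ["b", "c", "d"]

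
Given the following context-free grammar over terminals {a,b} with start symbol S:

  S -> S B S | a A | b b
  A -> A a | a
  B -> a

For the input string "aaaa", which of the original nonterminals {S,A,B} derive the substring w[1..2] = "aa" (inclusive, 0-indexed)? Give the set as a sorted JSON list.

CNF form of G:
  S -> S X2 | T0 A | T1 T1
  A -> A T0 | a
  B -> a
  T0 -> a
  T1 -> b
  X2 -> B S

CYK table (by increasing span) (cells [i..j] with 1 ≤ i ≤ j ≤ 2 only):
  cell(1,1) a: {A,B,T0}  orig:{A,B}
  cell(2,2) a: {A,B,T0}  orig:{A,B}
  cell(1,2) aa: {A,S}

Original NTs in T[1,2] deriving "aa": ["A", "S"]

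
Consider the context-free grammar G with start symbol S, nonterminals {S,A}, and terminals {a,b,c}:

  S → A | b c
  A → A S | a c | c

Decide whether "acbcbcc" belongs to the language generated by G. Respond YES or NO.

Convert to CNF:
  S -> A S | T0 T1 | T2 T1 | c
  A -> A S | T0 T1 | c
  T0 -> a
  T1 -> c
  T2 -> b

Fill CYK table bottom-up:
  T[0,0] 'a' = {T0}  orig:{}
  T[1,1] 'c' = {A,S,T1}  orig:{A,S}
  T[2,2] 'b' = {T2}  orig:{}
  T[3,3] 'c' = {A,S,T1}  orig:{A,S}
  T[4,4] 'b' = {T2}  orig:{}
  T[5,5] 'c' = {A,S,T1}  orig:{A,S}
  T[6,6] 'c' = {A,S,T1}  orig:{A,S}
  T[0,1] 'ac' = {A,S}
  T[1,2] 'cb' = ∅
  T[2,3] 'bc' = {S}
  T[3,4] 'cb' = ∅
  T[4,5] 'bc' = {S}
  T[5,6] 'cc' = {A,S}
  T[0,2] 'acb' = ∅
  T[1,3] 'cbc' = {A,S}
  T[2,4] 'bcb' = ∅
  T[3,5] 'cbc' = {A,S}
  T[4,6] 'bcc' = ∅
  T[0,3] 'acbc' = {A,S}
  T[1,4] 'cbcb' = ∅
  T[2,5] 'bcbc' = ∅
  T[3,6] 'cbcc' = {A,S}
  T[0,4] 'acbcb' = ∅
  T[1,5] 'cbcbc' = {A,S}
  T[2,6] 'bcbcc' = ∅
  T[0,5] 'acbcbc' = {A,S}
  T[1,6] 'cbcbcc' = {A,S}
  T[0,6] 'acbcbcc' = {A,S}

S ∈ T[0,6] ⇒ YES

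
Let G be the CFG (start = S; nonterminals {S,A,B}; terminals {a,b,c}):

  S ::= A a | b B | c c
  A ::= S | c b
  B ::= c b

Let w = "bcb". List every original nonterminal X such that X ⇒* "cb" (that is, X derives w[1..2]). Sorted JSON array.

CNF form of G:
  S -> A T0 | T1 B | T2 T2
  A -> A T0 | T1 B | T2 T1 | T2 T2
  B -> T2 T1
  T0 -> a
  T1 -> b
  T2 -> c

Fill CYK table bottom-up (cells [i..j] with 1 ≤ i ≤ j ≤ 2 only):
  [1..1]={T2}  "c"  orig:{}
  [2..2]={T1}  "b"  orig:{}
  [1..2]={A,B}  "cb"

Original NTs in T[1,2] deriving "cb": ["A", "B"]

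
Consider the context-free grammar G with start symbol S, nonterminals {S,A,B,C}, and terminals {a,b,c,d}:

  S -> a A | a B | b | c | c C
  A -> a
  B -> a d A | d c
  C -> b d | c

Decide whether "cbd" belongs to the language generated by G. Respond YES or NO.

CNF form of G:
  S -> T0 A | T0 B | T2 C | b | c
  A -> a
  B -> T0 X4 | T1 T2
  C -> T3 T1 | c
  T0 -> a
  T1 -> d
  T2 -> c
  T3 -> b
  X4 -> T1 A

Fill CYK table bottom-up:
  T[0,0] 'c' = {C,S,T2}  orig:{C,S}
  T[1,1] 'b' = {S,T3}  orig:{S}
  T[2,2] 'd' = {T1}  orig:{}
  T[0,1] 'cb' = ∅
  T[1,2] 'bd' = {C}
  T[0,2] 'cbd' = {S}

S ∈ T[0,2] ⇒ YES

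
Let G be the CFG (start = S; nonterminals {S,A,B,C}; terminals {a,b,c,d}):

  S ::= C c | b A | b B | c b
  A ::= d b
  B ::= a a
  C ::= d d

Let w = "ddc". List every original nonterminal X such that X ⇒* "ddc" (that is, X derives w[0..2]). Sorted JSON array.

Convert to CNF:
  S -> C T3 | T1 A | T1 B | T3 T1
  A -> T0 T1
  B -> T2 T2
  C -> T0 T0
  T0 -> d
  T1 -> b
  T2 -> a
  T3 -> c

Fill CYK table bottom-up (cells [i..j] with 0 ≤ i ≤ j ≤ 2 only):
  cell(0,0) d: {T0}  orig:{}
  cell(1,1) d: {T0}  orig:{}
  cell(2,2) c: {T3}  orig:{}
  cell(0,1) dd: {C}
  cell(1,2) dc: ∅
  cell(0,2) ddc: {S}

Original NTs in T[0,2] deriving "ddc": ["S"]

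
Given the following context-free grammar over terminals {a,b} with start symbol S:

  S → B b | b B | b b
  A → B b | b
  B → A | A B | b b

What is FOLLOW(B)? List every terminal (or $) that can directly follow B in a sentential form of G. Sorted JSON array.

FIRST sets, iterate to fixpoint:
pass 1:
  A via A→b: +{b}
  B via B→A: +{b}
  S via S→B b: +{b}
  FIRST[S]={b}  FIRST[A]={b}  FIRST[B]={b}
pass 2: done
  FIRST[S]={b}  FIRST[A]={b}  FIRST[B]={b}

FOLLOW iteration:
seed FOLLOW(S) with $
[1]
  A→B b: FOLLOW(B) ⊇ FIRST(b) = {b}; new: +{b}
  B→A: FOLLOW(A) ⊇ FOLLOW(B) ⊇ {b}; new: +{b}
  S→b B: FOLLOW(B) ⊇ FOLLOW(S) ⊇ {$}; new: +{$}
  FOLLOW[S]={$}  FOLLOW[A]={b}  FOLLOW[B]={$,b}
[2]
  B→A: FOLLOW(A) ⊇ FOLLOW(B) ⊇ {$,b}; new: +{$}
  FOLLOW[S]={$}  FOLLOW[A]={$,b}  FOLLOW[B]={$,b}
[3] — fixpoint
  FOLLOW[S]={$}  FOLLOW[A]={$,b}  FOLLOW[B]={$,b}

FOLLOW(B) = ["$", "b"]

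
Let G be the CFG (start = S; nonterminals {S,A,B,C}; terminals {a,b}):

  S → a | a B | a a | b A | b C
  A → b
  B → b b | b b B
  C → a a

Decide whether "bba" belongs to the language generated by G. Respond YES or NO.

Convert to CNF:
  S -> T0 A | T0 C | T1 B | T1 T1 | a
  A -> b
  B -> T0 T0 | T0 X2
  C -> T1 T1
  T0 -> b
  T1 -> a
  X2 -> T0 B

CYK table (by increasing span):
  cell(0,0) b: {A,T0}  orig:{A}
  cell(1,1) b: {A,T0}  orig:{A}
  cell(2,2) a: {S,T1}  orig:{S}
  cell(0,1) bb: {B,S}
  cell(1,2) ba: ∅
  cell(0,2) bba: ∅

S ∉ T[0,2] ⇒ NO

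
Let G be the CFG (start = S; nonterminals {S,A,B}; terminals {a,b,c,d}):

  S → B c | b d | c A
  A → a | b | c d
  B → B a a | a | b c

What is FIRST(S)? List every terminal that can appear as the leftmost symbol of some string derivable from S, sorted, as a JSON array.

Compute FIRST by fixpoint:
iter 1:
  A via A→a: +{a}
  A via A→b: +{b}
  A via A→c d: +{c}
  B via B→a: +{a}
  B via B→b c: +{b}
  S via S→B c: +{a,b}
  S via S→c A: +{c}
  FIRST(S)={a,b,c}  FIRST(A)={a,b,c}  FIRST(B)={a,b}
iter 2: (stable)
  FIRST(S)={a,b,c}  FIRST(A)={a,b,c}  FIRST(B)={a,b}

FIRST(S) = ["a", "b", "c"]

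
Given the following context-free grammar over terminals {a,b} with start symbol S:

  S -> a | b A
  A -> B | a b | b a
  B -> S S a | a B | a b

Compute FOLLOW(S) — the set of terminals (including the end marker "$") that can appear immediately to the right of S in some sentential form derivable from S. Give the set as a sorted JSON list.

FIRST sets, iterate to fixpoint:
[1]
  A via A→a b: +{a}
  A via A→b a: +{b}
  B via B→a B: +{a}
  S via S→a: +{a}
  S via S→b A: +{b}
  FIRST[S]={a,b}  FIRST[A]={a,b}  FIRST[B]={a}
[2]
  B via B→S S a: +{b}
  FIRST[S]={a,b}  FIRST[A]={a,b}  FIRST[B]={a,b}
[3] — fixpoint
  FIRST[S]={a,b}  FIRST[A]={a,b}  FIRST[B]={a,b}

FOLLOW sets:
seed FOLLOW(S) with $
[1]
  B→S S a: FOLLOW(S) ⊇ FIRST(S) = {a,b}; new: +{a,b}
  S→b A: FOLLOW(A) ⊇ FOLLOW(S) ⊇ {$,a,b}; new: +{$,a,b}
  S: {$,a,b}  A: {$,a,b}  B: {}
[2]
  A→B: FOLLOW(B) ⊇ FOLLOW(A) ⊇ {$,a,b}; new: +{$,a,b}
  S: {$,a,b}  A: {$,a,b}  B: {$,a,b}
[3] (no change)
  S: {$,a,b}  A: {$,a,b}  B: {$,a,b}

FOLLOW(S) = ["$", "a", "b"]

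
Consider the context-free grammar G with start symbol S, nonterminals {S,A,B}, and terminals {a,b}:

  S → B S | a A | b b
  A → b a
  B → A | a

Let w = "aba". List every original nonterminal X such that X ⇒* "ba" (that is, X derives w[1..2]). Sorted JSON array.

Convert to CNF:
  S -> B S | T0 T0 | T1 A
  A -> T0 T1
  B -> T0 T1 | a
  T0 -> b
  T1 -> a

CYK fill — only the sub-triangle for w[1..2]:
  [1..1]={T0}  "b"  orig:{}
  [2..2]={B,T1}  "a"  orig:{B}
  [1..2]={A,B}  "ba"

Original NTs in T[1,2] deriving "ba": ["A", "B"]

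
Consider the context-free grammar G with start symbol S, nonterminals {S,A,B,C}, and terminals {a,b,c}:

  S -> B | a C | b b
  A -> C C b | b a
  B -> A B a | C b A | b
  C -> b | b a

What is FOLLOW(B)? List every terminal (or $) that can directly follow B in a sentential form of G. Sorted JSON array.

Compute FIRST by fixpoint:
round 1:
  A via A→b a: +{b}
  B via B→A B a: +{b}
  C via C→b: +{b}
  S via S→B: +{b}
  S via S→a C: +{a}
  FIRST[S]={a,b}  FIRST[A]={b}  FIRST[B]={b}  FIRST[C]={b}
round 2: (no change)
  FIRST[S]={a,b}  FIRST[A]={b}  FIRST[B]={b}  FIRST[C]={b}

Compute FOLLOW by fixpoint:
initialize: $ ∈ FOLLOW(S)
iter 1:
  A→C C b: FOLLOW(C) ⊇ FIRST(C) = {b}; new: +{b}
  B→A B a: FOLLOW(A) ⊇ FIRST(B) = {b}; new: +{b}
  B→A B a: FOLLOW(B) ⊇ FIRST(a) = {a}; new: +{a}
  B→C b A: FOLLOW(A) ⊇ FOLLOW(B) ⊇ {a}; new: +{a}
  S→B: FOLLOW(B) ⊇ FOLLOW(S) ⊇ {$}; new: +{$}
  S→a C: FOLLOW(C) ⊇ FOLLOW(S) ⊇ {$}; new: +{$}
  FOLLOW[S]={$}  FOLLOW[A]={a,b}  FOLLOW[B]={$,a}  FOLLOW[C]={$,b}
iter 2:
  B→C b A: FOLLOW(A) ⊇ FOLLOW(B) ⊇ {$,a}; new: +{$}
  FOLLOW[S]={$}  FOLLOW[A]={$,a,b}  FOLLOW[B]={$,a}  FOLLOW[C]={$,b}
iter 3: — fixpoint
  FOLLOW[S]={$}  FOLLOW[A]={$,a,b}  FOLLOW[B]={$,a}  FOLLOW[C]={$,b}

FOLLOW(B) = ["$", "a"]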